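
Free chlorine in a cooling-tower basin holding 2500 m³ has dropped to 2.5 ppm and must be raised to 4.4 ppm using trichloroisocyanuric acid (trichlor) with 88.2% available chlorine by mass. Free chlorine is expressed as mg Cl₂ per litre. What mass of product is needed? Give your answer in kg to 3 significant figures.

Volume: 2500 m³ = 2,500,000 L.
Chlorine deficit: 4.4 − 2.5 = 1.9 ppm = 1.9 mg/L as Cl₂.
Cl₂ equivalent needed: 1.9 mg/L × 2,500,000 L = 4,750,000 mg = 4750 g.
Product at 88.2% available chlorine: 4750 / 0.882 = 5385 g.

5.39 kg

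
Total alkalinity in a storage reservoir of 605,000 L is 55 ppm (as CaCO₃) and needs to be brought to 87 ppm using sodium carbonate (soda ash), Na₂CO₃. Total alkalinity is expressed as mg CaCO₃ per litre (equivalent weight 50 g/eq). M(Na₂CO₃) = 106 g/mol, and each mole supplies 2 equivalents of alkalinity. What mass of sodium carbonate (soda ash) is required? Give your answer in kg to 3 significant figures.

Alkalinity to add: (87 − 55) = 32 mg/L as CaCO₃ × 605,000 L = 19,360 g as CaCO₃.
Equivalents: 19,360 g ÷ 50 g/eq = 387.2 eq.
Each mole of Na₂CO₃ supplies 2 eq, so 387.2 / 2 = 193.6 mol.
Mass: 193.6 mol × 106 g/mol = 20,520 g.

20.5 kg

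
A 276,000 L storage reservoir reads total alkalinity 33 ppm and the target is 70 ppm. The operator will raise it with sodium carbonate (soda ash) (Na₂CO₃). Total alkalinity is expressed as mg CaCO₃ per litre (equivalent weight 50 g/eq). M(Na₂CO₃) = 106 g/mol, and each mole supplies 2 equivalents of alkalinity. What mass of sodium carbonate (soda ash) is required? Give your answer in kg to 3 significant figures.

Alkalinity to add: (70 − 33) = 37 mg/L as CaCO₃ × 276,000 L = 10,210 g as CaCO₃.
Equivalents: 10,210 g ÷ 50 g/eq = 204.2 eq.
Each mole of Na₂CO₃ supplies 2 eq, so 204.2 / 2 = 102.1 mol.
Mass: 102.1 mol × 106 g/mol = 10,820 g.

10.8 kg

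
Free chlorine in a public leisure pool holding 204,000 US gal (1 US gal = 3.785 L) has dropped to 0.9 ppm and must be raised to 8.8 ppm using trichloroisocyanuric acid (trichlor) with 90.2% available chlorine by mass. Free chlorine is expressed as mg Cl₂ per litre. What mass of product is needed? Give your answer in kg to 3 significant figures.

6.76 kg

Volume: 204,000 US gal × 3.785 L/gal = 772,140 L.
Chlorine deficit: 8.8 − 0.9 = 7.9 ppm = 7.9 mg/L as Cl₂.
Cl₂ equivalent needed: 7.9 mg/L × 772,140 L = 6,100,000 mg = 6100 g.
Product at 90.2% available chlorine: 6100 / 0.902 = 6763 g.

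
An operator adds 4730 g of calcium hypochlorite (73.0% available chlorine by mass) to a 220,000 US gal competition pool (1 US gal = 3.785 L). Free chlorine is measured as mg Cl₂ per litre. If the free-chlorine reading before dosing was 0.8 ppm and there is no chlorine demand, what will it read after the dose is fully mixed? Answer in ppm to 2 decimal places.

4.95 ppm

Volume: 220,000 US gal × 3.785 L/gal = 832,700 L.
Available chlorine delivered: 4730 g × 0.73 = 3453 g as Cl₂.
Concentration rise: 3453 g / 832,700 L = 4.147 mg/L = 4.15 ppm.
Final FC: 0.8 + 4.15 = 4.95 ppm.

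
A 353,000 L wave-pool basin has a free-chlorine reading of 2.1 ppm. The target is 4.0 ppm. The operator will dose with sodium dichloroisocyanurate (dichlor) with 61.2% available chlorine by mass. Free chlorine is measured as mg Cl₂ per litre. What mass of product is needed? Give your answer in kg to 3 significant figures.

1.10 kg

Chlorine deficit: 4.0 − 2.1 = 1.9 ppm = 1.9 mg/L as Cl₂.
Cl₂ equivalent needed: 1.9 mg/L × 353,000 L = 670,700 mg = 670.7 g.
Product at 61.2% available chlorine: 670.7 / 0.612 = 1096 g.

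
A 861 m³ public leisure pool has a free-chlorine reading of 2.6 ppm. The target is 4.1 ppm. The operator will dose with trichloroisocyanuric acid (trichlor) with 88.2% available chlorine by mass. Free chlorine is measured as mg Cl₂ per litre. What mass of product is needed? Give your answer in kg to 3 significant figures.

Volume: 861 m³ = 861,000 L.
Chlorine deficit: 4.1 − 2.6 = 1.5 ppm = 1.5 mg/L as Cl₂.
Cl₂ equivalent needed: 1.5 mg/L × 861,000 L = 1,292,000 mg = 1292 g.
Product at 88.2% available chlorine: 1292 / 0.882 = 1464 g.

1.46 kg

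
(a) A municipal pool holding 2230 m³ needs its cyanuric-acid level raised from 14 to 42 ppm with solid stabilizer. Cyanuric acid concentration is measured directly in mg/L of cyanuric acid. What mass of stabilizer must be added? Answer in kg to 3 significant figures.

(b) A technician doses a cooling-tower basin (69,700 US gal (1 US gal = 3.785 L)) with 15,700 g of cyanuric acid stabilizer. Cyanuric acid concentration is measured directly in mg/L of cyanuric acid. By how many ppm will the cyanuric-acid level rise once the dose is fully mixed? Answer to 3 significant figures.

(a) Volume: 2230 m³ = 2,230,000 L.
(a) CYA to add: (42 − 14) = 28 mg/L × 2,230,000 L = 62,440 g cyanuric acid.

(b) Volume: 69,700 US gal × 3.785 L/gal = 263,814 L.
(b) Rise: 15,700 g / 263,814 L × 1000 = 59.51 mg/L.

(a) 62.4 kg; (b) 59.5 ppm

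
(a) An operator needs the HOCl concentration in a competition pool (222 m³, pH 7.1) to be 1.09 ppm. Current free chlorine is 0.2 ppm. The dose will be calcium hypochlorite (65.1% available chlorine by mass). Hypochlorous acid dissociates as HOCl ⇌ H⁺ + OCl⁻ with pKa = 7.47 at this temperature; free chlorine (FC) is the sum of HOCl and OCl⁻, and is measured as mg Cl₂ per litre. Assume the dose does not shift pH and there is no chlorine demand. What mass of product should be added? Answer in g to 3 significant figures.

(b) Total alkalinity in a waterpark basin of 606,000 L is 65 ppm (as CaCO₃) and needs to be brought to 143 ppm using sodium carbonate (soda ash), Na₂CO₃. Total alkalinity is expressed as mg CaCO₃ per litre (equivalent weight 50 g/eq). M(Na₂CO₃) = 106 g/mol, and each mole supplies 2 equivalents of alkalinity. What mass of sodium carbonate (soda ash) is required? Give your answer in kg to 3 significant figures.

(a) 462 g; (b) 50.1 kg

(a) Volume: 222 m³ = 222,000 L.
(a) [OCl⁻]/[HOCl] = 10^(pH − pKa) = 10^(7.1 − 7.47) = 0.4266; fraction as HOCl = 1/(1 + 0.4266) = 0.701.
(a) Free chlorine required for 1.09 ppm HOCl: 1.09 / 0.701 = 1.555 ppm.
(a) FC to add: 1.555 − 0.2 = 1.355 mg/L as Cl₂.
(a) Cl₂ equivalent: 1.355 mg/L × 222,000 L = 300.8 g.
(a) Product at 65.1% available Cl: 300.8 / 0.651 = 462.1 g.

(b) Alkalinity to add: (143 − 65) = 78 mg/L as CaCO₃ × 606,000 L = 47,270 g as CaCO₃.
(b) Equivalents: 47,270 g ÷ 50 g/eq = 945.4 eq.
(b) Each mole of Na₂CO₃ supplies 2 eq, so 945.4 / 2 = 472.7 mol.
(b) Mass: 472.7 mol × 106 g/mol = 50,100 g.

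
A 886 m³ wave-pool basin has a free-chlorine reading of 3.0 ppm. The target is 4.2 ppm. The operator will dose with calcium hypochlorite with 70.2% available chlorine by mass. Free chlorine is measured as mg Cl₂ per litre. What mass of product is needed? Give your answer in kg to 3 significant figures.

1.51 kg

Volume: 886 m³ = 886,000 L.
Chlorine deficit: 4.2 − 3.0 = 1.2 ppm = 1.2 mg/L as Cl₂.
Cl₂ equivalent needed: 1.2 mg/L × 886,000 L = 1,063,000 mg = 1063 g.
Product at 70.2% available chlorine: 1063 / 0.702 = 1515 g.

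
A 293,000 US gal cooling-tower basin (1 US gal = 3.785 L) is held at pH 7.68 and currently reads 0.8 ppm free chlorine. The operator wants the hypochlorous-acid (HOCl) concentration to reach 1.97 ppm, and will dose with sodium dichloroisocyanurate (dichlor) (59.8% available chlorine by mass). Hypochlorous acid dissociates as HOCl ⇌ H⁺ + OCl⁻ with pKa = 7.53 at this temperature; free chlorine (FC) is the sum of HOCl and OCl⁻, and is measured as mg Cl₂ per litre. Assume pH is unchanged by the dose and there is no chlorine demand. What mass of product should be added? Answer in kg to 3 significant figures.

7.33 kg

Volume: 293,000 US gal × 3.785 L/gal = 1,109,005 L.
[OCl⁻]/[HOCl] = 10^(pH − pKa) = 10^(7.68 − 7.53) = 1.413; fraction as HOCl = 1/(1 + 1.413) = 0.4145.
Free chlorine required for 1.97 ppm HOCl: 1.97 / 0.4145 = 4.753 ppm.
FC to add: 4.753 − 0.8 = 3.953 mg/L as Cl₂.
Cl₂ equivalent: 3.953 mg/L × 1,109,005 L = 4384 g.
Product at 59.8% available Cl: 4384 / 0.598 = 7330 g.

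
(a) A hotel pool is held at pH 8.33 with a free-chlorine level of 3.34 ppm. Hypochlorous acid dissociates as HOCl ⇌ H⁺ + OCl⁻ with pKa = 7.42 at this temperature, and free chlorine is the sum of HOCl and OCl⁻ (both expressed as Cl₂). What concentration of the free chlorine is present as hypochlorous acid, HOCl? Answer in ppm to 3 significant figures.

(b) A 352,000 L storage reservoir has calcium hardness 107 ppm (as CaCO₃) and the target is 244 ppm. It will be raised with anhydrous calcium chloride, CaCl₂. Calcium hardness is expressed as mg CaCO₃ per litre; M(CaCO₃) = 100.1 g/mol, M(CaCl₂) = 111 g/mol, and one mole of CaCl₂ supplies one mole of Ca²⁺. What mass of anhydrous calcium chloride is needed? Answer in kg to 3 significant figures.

(a) [OCl⁻]/[HOCl] = 10^(pH − pKa) = 10^(8.33 − 7.42) = 10^0.91 = 8.128.
(a) Fraction as HOCl = 1 / (1 + 8.128) = 0.1095.
(a) HOCl = 0.1095 × 3.34 ppm = 0.3659 ppm.

(b) Hardness to add: (244 − 107) = 137 mg/L as CaCO₃ × 352,000 L = 48,220 g as CaCO₃.
(b) Moles of Ca²⁺ (1 mol Ca²⁺ ≡ 1 mol CaCO₃): 48,220 / 100.1 g/mol = 481.8 mol.
(b) Mass of CaCl₂: 481.8 × 111 = 53,480 g.

(a) 0.366 ppm; (b) 53.5 kg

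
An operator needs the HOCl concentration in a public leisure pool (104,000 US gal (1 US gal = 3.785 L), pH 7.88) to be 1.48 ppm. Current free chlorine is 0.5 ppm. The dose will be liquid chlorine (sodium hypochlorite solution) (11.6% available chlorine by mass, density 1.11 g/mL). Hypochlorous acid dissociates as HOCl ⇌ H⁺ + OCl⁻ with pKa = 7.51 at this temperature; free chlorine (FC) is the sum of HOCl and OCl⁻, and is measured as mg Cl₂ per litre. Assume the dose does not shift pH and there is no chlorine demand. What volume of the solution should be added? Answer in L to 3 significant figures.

13.6 L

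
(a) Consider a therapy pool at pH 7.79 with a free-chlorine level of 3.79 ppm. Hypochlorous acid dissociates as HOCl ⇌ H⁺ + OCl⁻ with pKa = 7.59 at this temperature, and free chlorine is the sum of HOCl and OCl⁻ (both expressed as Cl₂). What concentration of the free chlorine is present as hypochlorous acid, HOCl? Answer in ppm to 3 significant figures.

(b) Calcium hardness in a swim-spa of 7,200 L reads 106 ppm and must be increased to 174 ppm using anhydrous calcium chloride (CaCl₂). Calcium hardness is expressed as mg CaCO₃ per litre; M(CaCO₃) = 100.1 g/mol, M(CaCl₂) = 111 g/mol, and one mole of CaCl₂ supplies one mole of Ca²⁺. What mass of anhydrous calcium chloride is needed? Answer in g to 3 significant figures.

(a) 1.47 ppm; (b) 543 g

(a) [OCl⁻]/[HOCl] = 10^(pH − pKa) = 10^(7.79 − 7.59) = 10^0.20 = 1.585.
(a) Fraction as HOCl = 1 / (1 + 1.585) = 0.3869.
(a) HOCl = 0.3869 × 3.79 ppm = 1.466 ppm.

(b) Hardness to add: (174 − 106) = 68 mg/L as CaCO₃ × 7,200 L = 489.6 g as CaCO₃.
(b) Moles of Ca²⁺ (1 mol Ca²⁺ ≡ 1 mol CaCO₃): 489.6 / 100.1 g/mol = 4.891 mol.
(b) Mass of CaCl₂: 4.891 × 111 = 542.9 g.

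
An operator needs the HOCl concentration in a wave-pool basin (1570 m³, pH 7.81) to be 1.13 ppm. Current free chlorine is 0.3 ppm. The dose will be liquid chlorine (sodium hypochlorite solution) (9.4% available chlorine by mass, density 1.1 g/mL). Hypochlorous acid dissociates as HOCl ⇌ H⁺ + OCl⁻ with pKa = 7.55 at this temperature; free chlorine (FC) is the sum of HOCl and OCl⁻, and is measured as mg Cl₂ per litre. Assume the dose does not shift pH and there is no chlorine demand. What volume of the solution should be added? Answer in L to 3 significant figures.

Volume: 1570 m³ = 1,570,000 L.
[OCl⁻]/[HOCl] = 10^(pH − pKa) = 10^(7.81 − 7.55) = 1.82; fraction as HOCl = 1/(1 + 1.82) = 0.3546.
Free chlorine required for 1.13 ppm HOCl: 1.13 / 0.3546 = 3.186 ppm.
FC to add: 3.186 − 0.3 = 2.886 mg/L as Cl₂.
Cl₂ equivalent: 2.886 mg/L × 1,570,000 L = 4531 g.
Product at 9.4% available Cl: 4531 / 0.094 = 48,210 g.
Volume: 48,210 g ÷ 1.1 g/mL = 43,820 mL.

43.8 L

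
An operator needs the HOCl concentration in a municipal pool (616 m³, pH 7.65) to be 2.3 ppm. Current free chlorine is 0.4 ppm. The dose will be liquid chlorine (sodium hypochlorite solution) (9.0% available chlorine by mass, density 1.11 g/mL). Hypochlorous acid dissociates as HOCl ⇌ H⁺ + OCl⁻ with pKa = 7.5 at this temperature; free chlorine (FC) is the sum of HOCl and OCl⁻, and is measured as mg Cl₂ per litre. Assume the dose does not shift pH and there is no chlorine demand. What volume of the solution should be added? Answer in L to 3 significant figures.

Volume: 616 m³ = 616,000 L.
[OCl⁻]/[HOCl] = 10^(pH − pKa) = 10^(7.65 − 7.5) = 1.413; fraction as HOCl = 1/(1 + 1.413) = 0.4145.
Free chlorine required for 2.3 ppm HOCl: 2.3 / 0.4145 = 5.549 ppm.
FC to add: 5.549 − 0.4 = 5.149 mg/L as Cl₂.
Cl₂ equivalent: 5.149 mg/L × 616,000 L = 3172 g.
Product at 9.0% available Cl: 3172 / 0.09 = 35,240 g.
Volume: 35,240 g ÷ 1.11 g/mL = 31,750 mL.

31.7 L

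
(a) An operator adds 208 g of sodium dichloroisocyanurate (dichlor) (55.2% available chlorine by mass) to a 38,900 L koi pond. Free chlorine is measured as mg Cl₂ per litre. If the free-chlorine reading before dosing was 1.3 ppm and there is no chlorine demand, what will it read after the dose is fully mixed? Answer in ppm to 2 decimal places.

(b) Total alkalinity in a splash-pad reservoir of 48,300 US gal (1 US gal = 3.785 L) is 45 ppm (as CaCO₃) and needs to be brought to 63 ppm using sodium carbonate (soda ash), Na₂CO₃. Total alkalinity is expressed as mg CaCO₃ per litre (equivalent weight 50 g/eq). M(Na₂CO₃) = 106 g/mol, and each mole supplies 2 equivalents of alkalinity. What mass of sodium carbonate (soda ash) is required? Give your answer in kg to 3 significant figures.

(a) 4.25 ppm; (b) 3.49 kg

(a) Available chlorine delivered: 208 g × 0.552 = 114.8 g as Cl₂.
(a) Concentration rise: 114.8 g / 38,900 L = 2.952 mg/L = 2.95 ppm.
(a) Final FC: 1.3 + 2.95 = 4.25 ppm.

(b) Volume: 48,300 US gal × 3.785 L/gal = 182,816 L.
(b) Alkalinity to add: (63 − 45) = 18 mg/L as CaCO₃ × 182,816 L = 3291 g as CaCO₃.
(b) Equivalents: 3291 g ÷ 50 g/eq = 65.81 eq.
(b) Each mole of Na₂CO₃ supplies 2 eq, so 65.81 / 2 = 32.91 mol.
(b) Mass: 32.91 mol × 106 g/mol = 3488 g.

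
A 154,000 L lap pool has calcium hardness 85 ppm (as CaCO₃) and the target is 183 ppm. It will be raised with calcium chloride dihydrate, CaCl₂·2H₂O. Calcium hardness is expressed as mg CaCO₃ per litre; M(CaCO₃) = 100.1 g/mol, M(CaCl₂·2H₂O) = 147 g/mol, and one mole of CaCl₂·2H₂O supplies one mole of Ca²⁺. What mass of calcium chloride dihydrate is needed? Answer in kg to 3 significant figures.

22.2 kg

Hardness to add: (183 − 85) = 98 mg/L as CaCO₃ × 154,000 L = 15,090 g as CaCO₃.
Moles of Ca²⁺ (1 mol Ca²⁺ ≡ 1 mol CaCO₃): 15,090 / 100.1 g/mol = 150.8 mol.
Mass of CaCl₂·2H₂O: 150.8 × 147 = 22,160 g.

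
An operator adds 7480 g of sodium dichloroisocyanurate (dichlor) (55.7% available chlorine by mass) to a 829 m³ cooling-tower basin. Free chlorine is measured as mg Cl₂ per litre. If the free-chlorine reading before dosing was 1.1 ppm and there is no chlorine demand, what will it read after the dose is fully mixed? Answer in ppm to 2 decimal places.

6.13 ppm

Volume: 829 m³ = 829,000 L.
Available chlorine delivered: 7480 g × 0.557 = 4166 g as Cl₂.
Concentration rise: 4166 g / 829,000 L = 5.026 mg/L = 5.03 ppm.
Final FC: 1.1 + 5.03 = 6.13 ppm.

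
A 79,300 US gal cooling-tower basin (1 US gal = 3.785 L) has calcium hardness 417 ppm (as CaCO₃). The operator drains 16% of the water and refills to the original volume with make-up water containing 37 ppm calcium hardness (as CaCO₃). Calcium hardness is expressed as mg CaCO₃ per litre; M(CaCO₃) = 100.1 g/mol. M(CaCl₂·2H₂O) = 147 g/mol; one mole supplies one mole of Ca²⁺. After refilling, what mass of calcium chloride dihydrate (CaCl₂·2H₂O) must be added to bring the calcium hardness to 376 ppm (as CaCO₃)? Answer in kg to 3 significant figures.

Volume: 79,300 US gal × 3.785 L/gal = 300,150 L.
After draining 16% and refilling: 417 × 0.84 + 37 × 0.16 = 356.2 ppm.
Deficit to target: 376 − 356.2 = 19.8 mg/L.
As CaCO₃: 19.8 mg/L × 300,150 L = 5943 g; ÷ 100.1 = 59.37 mol Ca²⁺.
Mass: 59.37 × 147 = 8727 g.

8.73 kg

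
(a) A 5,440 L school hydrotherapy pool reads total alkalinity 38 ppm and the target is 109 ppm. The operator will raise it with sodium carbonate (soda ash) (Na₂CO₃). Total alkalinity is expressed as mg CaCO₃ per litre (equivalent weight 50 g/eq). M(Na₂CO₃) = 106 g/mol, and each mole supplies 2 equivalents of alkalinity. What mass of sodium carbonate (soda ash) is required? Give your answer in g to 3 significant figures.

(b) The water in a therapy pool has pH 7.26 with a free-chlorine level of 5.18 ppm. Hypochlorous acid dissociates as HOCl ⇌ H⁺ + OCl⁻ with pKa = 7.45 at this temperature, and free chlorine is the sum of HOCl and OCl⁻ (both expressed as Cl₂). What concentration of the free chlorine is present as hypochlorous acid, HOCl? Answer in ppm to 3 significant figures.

(a) 409 g; (b) 3.15 ppm

(a) Alkalinity to add: (109 − 38) = 71 mg/L as CaCO₃ × 5,440 L = 386.2 g as CaCO₃.
(a) Equivalents: 386.2 g ÷ 50 g/eq = 7.725 eq.
(a) Each mole of Na₂CO₃ supplies 2 eq, so 7.725 / 2 = 3.862 mol.
(a) Mass: 3.862 mol × 106 g/mol = 409.4 g.

(b) [OCl⁻]/[HOCl] = 10^(pH − pKa) = 10^(7.26 − 7.45) = 10^-0.19 = 0.6457.
(b) Fraction as HOCl = 1 / (1 + 0.6457) = 0.6077.
(b) HOCl = 0.6077 × 5.18 ppm = 3.148 ppm.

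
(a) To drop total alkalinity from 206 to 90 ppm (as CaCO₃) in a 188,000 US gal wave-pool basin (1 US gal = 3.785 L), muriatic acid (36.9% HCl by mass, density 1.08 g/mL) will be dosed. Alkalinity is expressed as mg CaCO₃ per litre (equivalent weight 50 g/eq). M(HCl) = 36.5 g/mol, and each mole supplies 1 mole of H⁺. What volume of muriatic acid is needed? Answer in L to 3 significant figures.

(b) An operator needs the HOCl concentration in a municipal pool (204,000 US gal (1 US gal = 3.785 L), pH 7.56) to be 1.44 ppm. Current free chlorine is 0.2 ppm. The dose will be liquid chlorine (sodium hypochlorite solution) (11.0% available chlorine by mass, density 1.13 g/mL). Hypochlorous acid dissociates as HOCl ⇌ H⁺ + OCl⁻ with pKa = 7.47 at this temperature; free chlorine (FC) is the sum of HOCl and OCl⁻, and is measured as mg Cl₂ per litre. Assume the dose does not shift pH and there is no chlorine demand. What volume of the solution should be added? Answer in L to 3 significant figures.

(a) Volume: 188,000 US gal × 3.785 L/gal = 711,580 L.
(a) Alkalinity to neutralize: (206 − 90) = 116 mg/L as CaCO₃ × 711,580 L = 82,540 g as CaCO₃.
(a) Equivalents of H⁺ required: 82,540 ÷ 50 g/eq = 1651 eq = 1651 mol HCl.
(a) Mass of HCl: 1651 × 36.5 = 60,260 g.
(a) Mass of 36.9% solution: 60,260 / 0.369 = 163,300 g.
(a) Volume: 163,300 g ÷ 1.08 g/mL = 151,200 mL.

(b) Volume: 204,000 US gal × 3.785 L/gal = 772,140 L.
(b) [OCl⁻]/[HOCl] = 10^(pH − pKa) = 10^(7.56 − 7.47) = 1.23; fraction as HOCl = 1/(1 + 1.23) = 0.4484.
(b) Free chlorine required for 1.44 ppm HOCl: 1.44 / 0.4484 = 3.212 ppm.
(b) FC to add: 3.212 − 0.2 = 3.012 mg/L as Cl₂.
(b) Cl₂ equivalent: 3.012 mg/L × 772,140 L = 2325 g.
(b) Product at 11.0% available Cl: 2325 / 0.11 = 21,140 g.
(b) Volume: 21,140 g ÷ 1.13 g/mL = 18,710 mL.

(a) 151 L; (b) 18.7 L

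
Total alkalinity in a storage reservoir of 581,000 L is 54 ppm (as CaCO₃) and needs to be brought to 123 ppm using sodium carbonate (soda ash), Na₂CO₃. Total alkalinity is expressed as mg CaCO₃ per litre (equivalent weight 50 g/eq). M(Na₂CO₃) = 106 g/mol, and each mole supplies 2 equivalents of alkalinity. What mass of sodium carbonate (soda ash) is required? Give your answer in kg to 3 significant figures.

Alkalinity to add: (123 − 54) = 69 mg/L as CaCO₃ × 581,000 L = 40,090 g as CaCO₃.
Equivalents: 40,090 g ÷ 50 g/eq = 801.8 eq.
Each mole of Na₂CO₃ supplies 2 eq, so 801.8 / 2 = 400.9 mol.
Mass: 400.9 mol × 106 g/mol = 42,490 g.

42.5 kg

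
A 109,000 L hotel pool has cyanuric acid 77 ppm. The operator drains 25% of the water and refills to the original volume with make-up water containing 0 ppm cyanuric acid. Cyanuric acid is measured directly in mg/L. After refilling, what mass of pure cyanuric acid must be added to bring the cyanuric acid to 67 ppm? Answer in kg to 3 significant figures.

After draining 25% and refilling: 77 × 0.75 + 0 × 0.25 = 57.75 ppm.
Deficit to target: 67 − 57.75 = 9.25 mg/L.
Mass: 9.25 mg/L × 109,000 L = 1008 g cyanuric acid.

1.01 kg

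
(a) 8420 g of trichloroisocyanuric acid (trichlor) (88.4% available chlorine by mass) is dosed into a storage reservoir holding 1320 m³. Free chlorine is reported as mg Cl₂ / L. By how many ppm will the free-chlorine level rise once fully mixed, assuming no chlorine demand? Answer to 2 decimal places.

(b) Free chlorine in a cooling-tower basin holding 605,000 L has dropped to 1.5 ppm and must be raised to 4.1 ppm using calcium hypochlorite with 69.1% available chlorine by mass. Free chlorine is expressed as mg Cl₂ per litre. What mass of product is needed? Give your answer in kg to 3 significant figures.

(a) Volume: 1320 m³ = 1,320,000 L.
(a) Available chlorine delivered: 8420 g × 0.884 = 7443 g as Cl₂.
(a) Concentration rise: 7443 g / 1,320,000 L = 5.639 mg/L = 5.64 ppm.

(b) Chlorine deficit: 4.1 − 1.5 = 2.6 ppm = 2.6 mg/L as Cl₂.
(b) Cl₂ equivalent needed: 2.6 mg/L × 605,000 L = 1,573,000 mg = 1573 g.
(b) Product at 69.1% available chlorine: 1573 / 0.691 = 2276 g.

(a) 5.64 ppm; (b) 2.28 kg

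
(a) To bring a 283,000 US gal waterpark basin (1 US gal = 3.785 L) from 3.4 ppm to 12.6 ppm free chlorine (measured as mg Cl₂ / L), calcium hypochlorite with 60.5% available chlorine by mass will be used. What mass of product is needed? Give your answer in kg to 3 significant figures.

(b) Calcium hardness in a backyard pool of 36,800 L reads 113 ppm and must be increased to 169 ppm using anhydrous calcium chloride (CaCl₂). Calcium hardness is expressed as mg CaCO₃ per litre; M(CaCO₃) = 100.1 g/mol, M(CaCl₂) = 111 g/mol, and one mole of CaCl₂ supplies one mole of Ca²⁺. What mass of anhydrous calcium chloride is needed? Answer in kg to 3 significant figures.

(a) Volume: 283,000 US gal × 3.785 L/gal = 1,071,155 L.
(a) Chlorine deficit: 12.6 − 3.4 = 9.2 ppm = 9.2 mg/L as Cl₂.
(a) Cl₂ equivalent needed: 9.2 mg/L × 1,071,155 L = 9,855,000 mg = 9855 g.
(a) Product at 60.5% available chlorine: 9855 / 0.605 = 16,290 g.

(b) Hardness to add: (169 − 113) = 56 mg/L as CaCO₃ × 36,800 L = 2061 g as CaCO₃.
(b) Moles of Ca²⁺ (1 mol Ca²⁺ ≡ 1 mol CaCO₃): 2061 / 100.1 g/mol = 20.59 mol.
(b) Mass of CaCl₂: 20.59 × 111 = 2285 g.

(a) 16.3 kg; (b) 2.29 kg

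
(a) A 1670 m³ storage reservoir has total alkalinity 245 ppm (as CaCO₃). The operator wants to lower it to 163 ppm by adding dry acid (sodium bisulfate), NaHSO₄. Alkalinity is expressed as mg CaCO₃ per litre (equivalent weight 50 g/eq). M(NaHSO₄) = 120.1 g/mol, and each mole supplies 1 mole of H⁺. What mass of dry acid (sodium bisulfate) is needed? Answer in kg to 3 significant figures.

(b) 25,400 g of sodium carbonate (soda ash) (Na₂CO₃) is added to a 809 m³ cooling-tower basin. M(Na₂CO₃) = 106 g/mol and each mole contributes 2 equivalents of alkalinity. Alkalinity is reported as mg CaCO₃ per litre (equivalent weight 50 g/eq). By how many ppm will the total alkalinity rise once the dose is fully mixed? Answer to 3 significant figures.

(a) Volume: 1670 m³ = 1,670,000 L.
(a) Alkalinity to neutralize: (245 − 163) = 82 mg/L as CaCO₃ × 1,670,000 L = 136,900 g as CaCO₃.
(a) Equivalents of H⁺ required: 136,900 ÷ 50 g/eq = 2739 eq = 2739 mol NaHSO₄.
(a) Mass of NaHSO₄: 2739 × 120.1 = 328,900 g.

(b) Volume: 809 m³ = 809,000 L.
(b) Moles of Na₂CO₃: 25,400 g ÷ 106 g/mol = 239.6 mol → 479.2 eq of alkalinity.
(b) As CaCO₃: 479.2 eq × 50 g/eq = 23,960 g.
(b) Rise: 23,960 g / 809,000 L × 1000 = 29.62 mg/L.

(a) 329 kg; (b) 29.6 ppm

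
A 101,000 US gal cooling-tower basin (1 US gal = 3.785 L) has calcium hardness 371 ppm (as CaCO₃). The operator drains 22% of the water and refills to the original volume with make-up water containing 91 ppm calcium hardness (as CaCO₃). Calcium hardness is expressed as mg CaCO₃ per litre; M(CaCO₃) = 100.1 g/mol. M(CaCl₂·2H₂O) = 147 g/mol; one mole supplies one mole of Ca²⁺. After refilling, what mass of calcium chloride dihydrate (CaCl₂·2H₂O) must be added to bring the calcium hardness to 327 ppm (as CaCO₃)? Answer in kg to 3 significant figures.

Volume: 101,000 US gal × 3.785 L/gal = 382,285 L.
After draining 22% and refilling: 371 × 0.78 + 91 × 0.22 = 309.4 ppm.
Deficit to target: 327 − 309.4 = 17.6 mg/L.
As CaCO₃: 17.6 mg/L × 382,285 L = 6728 g; ÷ 100.1 = 67.21 mol Ca²⁺.
Mass: 67.21 × 147 = 9881 g.

9.88 kg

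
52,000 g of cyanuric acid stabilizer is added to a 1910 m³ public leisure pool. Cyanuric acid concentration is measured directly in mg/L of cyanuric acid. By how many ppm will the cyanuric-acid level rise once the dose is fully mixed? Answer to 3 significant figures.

Volume: 1910 m³ = 1,910,000 L.
Rise: 52,000 g / 1,910,000 L × 1000 = 27.23 mg/L.

27.2 ppm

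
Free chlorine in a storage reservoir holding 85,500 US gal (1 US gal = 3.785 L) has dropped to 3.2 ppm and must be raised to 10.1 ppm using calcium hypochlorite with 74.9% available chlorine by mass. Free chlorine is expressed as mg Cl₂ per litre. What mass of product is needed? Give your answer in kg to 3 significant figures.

Volume: 85,500 US gal × 3.785 L/gal = 323,618 L.
Chlorine deficit: 10.1 − 3.2 = 6.9 ppm = 6.9 mg/L as Cl₂.
Cl₂ equivalent needed: 6.9 mg/L × 323,618 L = 2,233,000 mg = 2233 g.
Product at 74.9% available chlorine: 2233 / 0.749 = 2981 g.

2.98 kg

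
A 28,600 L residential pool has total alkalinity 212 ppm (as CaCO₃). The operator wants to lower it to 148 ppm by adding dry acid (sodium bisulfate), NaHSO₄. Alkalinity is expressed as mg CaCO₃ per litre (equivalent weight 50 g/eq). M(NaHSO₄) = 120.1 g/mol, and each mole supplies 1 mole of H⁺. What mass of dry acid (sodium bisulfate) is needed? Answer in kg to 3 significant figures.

4.40 kg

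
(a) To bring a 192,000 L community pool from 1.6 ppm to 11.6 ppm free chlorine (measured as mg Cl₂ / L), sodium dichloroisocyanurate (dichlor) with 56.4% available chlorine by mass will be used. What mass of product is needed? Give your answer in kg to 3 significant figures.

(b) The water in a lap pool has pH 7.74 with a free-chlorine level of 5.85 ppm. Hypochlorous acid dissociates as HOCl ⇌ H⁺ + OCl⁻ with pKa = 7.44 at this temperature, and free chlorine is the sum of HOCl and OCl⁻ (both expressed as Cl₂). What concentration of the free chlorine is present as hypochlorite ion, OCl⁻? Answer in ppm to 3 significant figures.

(a) 3.40 kg; (b) 3.90 ppm

(a) Chlorine deficit: 11.6 − 1.6 = 10 ppm = 10 mg/L as Cl₂.
(a) Cl₂ equivalent needed: 10 mg/L × 192,000 L = 1,920,000 mg = 1920 g.
(a) Product at 56.4% available chlorine: 1920 / 0.564 = 3404 g.

(b) [OCl⁻]/[HOCl] = 10^(pH − pKa) = 10^(7.74 − 7.44) = 10^0.30 = 1.995.
(b) Fraction as HOCl = 1 / (1 + 1.995) = 0.3339.
(b) OCl⁻ = (1 − 0.3339) × 5.85 ppm = 3.897 ppm.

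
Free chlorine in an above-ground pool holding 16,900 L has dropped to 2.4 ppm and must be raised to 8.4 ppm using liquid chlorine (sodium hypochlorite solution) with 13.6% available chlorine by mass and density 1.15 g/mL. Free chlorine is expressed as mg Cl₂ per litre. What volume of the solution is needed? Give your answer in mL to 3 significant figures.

648 mL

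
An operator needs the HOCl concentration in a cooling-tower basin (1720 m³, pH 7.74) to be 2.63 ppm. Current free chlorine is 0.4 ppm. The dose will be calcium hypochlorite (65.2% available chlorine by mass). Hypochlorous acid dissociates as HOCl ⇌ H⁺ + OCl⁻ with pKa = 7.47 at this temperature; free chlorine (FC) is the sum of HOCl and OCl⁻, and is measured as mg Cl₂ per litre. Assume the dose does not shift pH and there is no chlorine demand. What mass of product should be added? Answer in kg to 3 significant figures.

Volume: 1720 m³ = 1,720,000 L.
[OCl⁻]/[HOCl] = 10^(pH − pKa) = 10^(7.74 − 7.47) = 1.862; fraction as HOCl = 1/(1 + 1.862) = 0.3494.
Free chlorine required for 2.63 ppm HOCl: 2.63 / 0.3494 = 7.527 ppm.
FC to add: 7.527 − 0.4 = 7.127 mg/L as Cl₂.
Cl₂ equivalent: 7.127 mg/L × 1,720,000 L = 12,260 g.
Product at 65.2% available Cl: 12,260 / 0.652 = 18,800 g.

18.8 kg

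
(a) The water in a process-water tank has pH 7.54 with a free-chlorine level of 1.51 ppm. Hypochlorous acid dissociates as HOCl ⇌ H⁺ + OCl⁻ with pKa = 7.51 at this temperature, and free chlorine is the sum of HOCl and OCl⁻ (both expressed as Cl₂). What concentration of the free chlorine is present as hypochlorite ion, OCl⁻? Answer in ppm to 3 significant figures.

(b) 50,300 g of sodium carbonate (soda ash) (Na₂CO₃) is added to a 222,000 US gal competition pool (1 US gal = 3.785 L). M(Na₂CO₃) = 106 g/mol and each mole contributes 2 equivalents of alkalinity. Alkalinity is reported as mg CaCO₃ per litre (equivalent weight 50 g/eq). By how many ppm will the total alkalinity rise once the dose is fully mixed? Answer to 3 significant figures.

(a) 0.781 ppm; (b) 56.5 ppm

(a) [OCl⁻]/[HOCl] = 10^(pH − pKa) = 10^(7.54 − 7.51) = 10^0.03 = 1.072.
(a) Fraction as HOCl = 1 / (1 + 1.072) = 0.4827.
(a) OCl⁻ = (1 − 0.4827) × 1.51 ppm = 0.7811 ppm.

(b) Volume: 222,000 US gal × 3.785 L/gal = 840,270 L.
(b) Moles of Na₂CO₃: 50,300 g ÷ 106 g/mol = 474.5 mol → 949.1 eq of alkalinity.
(b) As CaCO₃: 949.1 eq × 50 g/eq = 47,450 g.
(b) Rise: 47,450 g / 840,270 L × 1000 = 56.47 mg/L.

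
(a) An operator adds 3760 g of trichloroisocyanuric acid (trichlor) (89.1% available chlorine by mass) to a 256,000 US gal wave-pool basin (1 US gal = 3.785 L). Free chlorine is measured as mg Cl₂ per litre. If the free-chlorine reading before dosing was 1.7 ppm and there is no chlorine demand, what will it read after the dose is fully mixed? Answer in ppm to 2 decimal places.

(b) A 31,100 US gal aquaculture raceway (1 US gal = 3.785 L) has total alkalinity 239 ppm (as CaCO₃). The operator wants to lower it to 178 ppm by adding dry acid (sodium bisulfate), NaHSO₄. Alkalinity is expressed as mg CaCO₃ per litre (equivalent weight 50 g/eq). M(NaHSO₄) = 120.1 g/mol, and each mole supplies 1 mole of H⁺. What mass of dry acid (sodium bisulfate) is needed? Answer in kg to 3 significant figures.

(a) Volume: 256,000 US gal × 3.785 L/gal = 968,960 L.
(a) Available chlorine delivered: 3760 g × 0.891 = 3350 g as Cl₂.
(a) Concentration rise: 3350 g / 968,960 L = 3.457 mg/L = 3.46 ppm.
(a) Final FC: 1.7 + 3.46 = 5.16 ppm.

(b) Volume: 31,100 US gal × 3.785 L/gal = 117,714 L.
(b) Alkalinity to neutralize: (239 − 178) = 61 mg/L as CaCO₃ × 117,714 L = 7181 g as CaCO₃.
(b) Equivalents of H⁺ required: 7181 ÷ 50 g/eq = 143.6 eq = 143.6 mol NaHSO₄.
(b) Mass of NaHSO₄: 143.6 × 120.1 = 17,250 g.

(a) 5.16 ppm; (b) 17.2 kg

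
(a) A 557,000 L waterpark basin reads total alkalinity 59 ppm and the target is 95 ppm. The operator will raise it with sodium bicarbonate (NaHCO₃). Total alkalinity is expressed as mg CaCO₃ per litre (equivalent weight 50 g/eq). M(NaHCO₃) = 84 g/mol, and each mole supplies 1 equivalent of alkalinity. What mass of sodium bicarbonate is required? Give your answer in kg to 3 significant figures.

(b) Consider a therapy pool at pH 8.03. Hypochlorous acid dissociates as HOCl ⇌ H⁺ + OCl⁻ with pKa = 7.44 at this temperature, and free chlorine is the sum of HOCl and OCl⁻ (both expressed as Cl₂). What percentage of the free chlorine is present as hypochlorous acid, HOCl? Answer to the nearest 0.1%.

(a) 33.7 kg; (b) 20.4%

(a) Alkalinity to add: (95 − 59) = 36 mg/L as CaCO₃ × 557,000 L = 20,050 g as CaCO₃.
(a) Equivalents: 20,050 g ÷ 50 g/eq = 401 eq.
(a) NaHCO₃ supplies 1 eq per mole → 401 mol.
(a) Mass: 401 mol × 84 g/mol = 33,690 g.

(b) [OCl⁻]/[HOCl] = 10^(pH − pKa) = 10^(8.03 − 7.44) = 10^0.59 = 3.89.
(b) Fraction as HOCl = 1 / (1 + 3.89) = 0.2045.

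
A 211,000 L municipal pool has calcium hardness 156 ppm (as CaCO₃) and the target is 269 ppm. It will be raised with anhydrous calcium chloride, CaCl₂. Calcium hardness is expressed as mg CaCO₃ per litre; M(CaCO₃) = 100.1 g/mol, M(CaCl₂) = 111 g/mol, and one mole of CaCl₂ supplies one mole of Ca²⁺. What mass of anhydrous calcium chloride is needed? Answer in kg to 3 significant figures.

26.4 kg

Hardness to add: (269 − 156) = 113 mg/L as CaCO₃ × 211,000 L = 23,840 g as CaCO₃.
Moles of Ca²⁺ (1 mol Ca²⁺ ≡ 1 mol CaCO₃): 23,840 / 100.1 g/mol = 238.2 mol.
Mass of CaCl₂: 238.2 × 111 = 26,440 g.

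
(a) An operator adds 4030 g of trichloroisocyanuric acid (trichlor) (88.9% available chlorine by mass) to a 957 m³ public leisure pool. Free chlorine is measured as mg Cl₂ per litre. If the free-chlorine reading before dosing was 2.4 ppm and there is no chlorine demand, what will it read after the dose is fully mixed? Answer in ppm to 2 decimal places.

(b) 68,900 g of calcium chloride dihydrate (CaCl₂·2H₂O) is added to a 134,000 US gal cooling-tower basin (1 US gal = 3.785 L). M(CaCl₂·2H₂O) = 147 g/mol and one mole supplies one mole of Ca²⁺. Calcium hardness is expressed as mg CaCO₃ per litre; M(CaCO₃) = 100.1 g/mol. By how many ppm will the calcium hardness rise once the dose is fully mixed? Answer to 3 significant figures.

(a) Volume: 957 m³ = 957,000 L.
(a) Available chlorine delivered: 4030 g × 0.889 = 3583 g as Cl₂.
(a) Concentration rise: 3583 g / 957,000 L = 3.744 mg/L = 3.74 ppm.
(a) Final FC: 2.4 + 3.74 = 6.14 ppm.

(b) Volume: 134,000 US gal × 3.785 L/gal = 507,190 L.
(b) Moles of Ca²⁺: 68,900 g ÷ 147 g/mol = 468.7 mol.
(b) As CaCO₃: 468.7 mol × 100.1 g/mol = 46,920 g.
(b) Rise: 46,920 g / 507,190 L × 1000 = 92.51 mg/L.

(a) 6.14 ppm; (b) 92.5 ppm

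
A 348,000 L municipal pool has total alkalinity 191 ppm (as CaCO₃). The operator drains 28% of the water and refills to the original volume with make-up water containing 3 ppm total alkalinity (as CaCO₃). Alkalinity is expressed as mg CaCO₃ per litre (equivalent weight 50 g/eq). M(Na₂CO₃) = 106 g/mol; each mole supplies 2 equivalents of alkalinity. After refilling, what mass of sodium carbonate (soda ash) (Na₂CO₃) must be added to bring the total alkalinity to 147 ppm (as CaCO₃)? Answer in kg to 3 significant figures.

3.19 kg

After draining 28% and refilling: 191 × 0.72 + 3 × 0.28 = 138.36 ppm.
Deficit to target: 147 − 138.36 = 8.64 mg/L.
As CaCO₃: 8.64 mg/L × 348,000 L = 3007 g; ÷ 50 g/eq ÷ 2 = 30.07 mol Na₂CO₃.
Mass: 30.07 × 106 = 3187 g.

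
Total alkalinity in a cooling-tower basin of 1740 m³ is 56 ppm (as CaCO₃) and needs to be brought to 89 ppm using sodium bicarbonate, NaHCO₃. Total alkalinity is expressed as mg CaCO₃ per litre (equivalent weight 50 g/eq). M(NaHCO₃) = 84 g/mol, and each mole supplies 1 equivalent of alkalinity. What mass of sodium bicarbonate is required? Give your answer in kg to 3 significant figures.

96.5 kg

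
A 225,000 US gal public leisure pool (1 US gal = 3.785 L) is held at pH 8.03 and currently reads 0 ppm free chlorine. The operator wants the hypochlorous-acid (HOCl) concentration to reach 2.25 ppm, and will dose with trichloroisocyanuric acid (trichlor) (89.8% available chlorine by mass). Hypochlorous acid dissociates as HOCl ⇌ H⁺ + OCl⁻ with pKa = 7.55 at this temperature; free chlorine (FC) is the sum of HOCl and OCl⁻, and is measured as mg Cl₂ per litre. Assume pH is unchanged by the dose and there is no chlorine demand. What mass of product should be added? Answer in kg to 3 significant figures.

8.58 kg

Volume: 225,000 US gal × 3.785 L/gal = 851,625 L.
[OCl⁻]/[HOCl] = 10^(pH − pKa) = 10^(8.03 − 7.55) = 3.02; fraction as HOCl = 1/(1 + 3.02) = 0.2488.
Free chlorine required for 2.25 ppm HOCl: 2.25 / 0.2488 = 9.045 ppm.
FC to add: 9.045 − 0 = 9.045 mg/L as Cl₂.
Cl₂ equivalent: 9.045 mg/L × 851,625 L = 7703 g.
Product at 89.8% available Cl: 7703 / 0.898 = 8578 g.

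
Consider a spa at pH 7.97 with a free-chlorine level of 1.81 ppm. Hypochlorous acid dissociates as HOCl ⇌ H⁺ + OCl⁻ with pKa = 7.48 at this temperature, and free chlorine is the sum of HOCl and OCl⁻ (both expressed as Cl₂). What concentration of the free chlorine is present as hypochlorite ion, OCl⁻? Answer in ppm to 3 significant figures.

1.37 ppm

[OCl⁻]/[HOCl] = 10^(pH − pKa) = 10^(7.97 − 7.48) = 10^0.49 = 3.09.
Fraction as HOCl = 1 / (1 + 3.09) = 0.2445.
OCl⁻ = (1 − 0.2445) × 1.81 ppm = 1.367 ppm.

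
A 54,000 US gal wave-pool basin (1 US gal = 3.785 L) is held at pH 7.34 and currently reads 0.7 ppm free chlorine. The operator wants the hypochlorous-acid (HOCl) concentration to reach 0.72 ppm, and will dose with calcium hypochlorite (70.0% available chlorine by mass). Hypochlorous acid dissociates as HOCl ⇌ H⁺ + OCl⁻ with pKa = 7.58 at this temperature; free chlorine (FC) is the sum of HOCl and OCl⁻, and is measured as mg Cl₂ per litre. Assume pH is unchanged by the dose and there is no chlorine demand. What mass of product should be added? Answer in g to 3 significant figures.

Volume: 54,000 US gal × 3.785 L/gal = 204,390 L.
[OCl⁻]/[HOCl] = 10^(pH − pKa) = 10^(7.34 − 7.58) = 0.5754; fraction as HOCl = 1/(1 + 0.5754) = 0.6347.
Free chlorine required for 0.72 ppm HOCl: 0.72 / 0.6347 = 1.134 ppm.
FC to add: 1.134 − 0.7 = 0.4343 mg/L as Cl₂.
Cl₂ equivalent: 0.4343 mg/L × 204,390 L = 88.77 g.
Product at 70.0% available Cl: 88.77 / 0.7 = 126.8 g.

127 g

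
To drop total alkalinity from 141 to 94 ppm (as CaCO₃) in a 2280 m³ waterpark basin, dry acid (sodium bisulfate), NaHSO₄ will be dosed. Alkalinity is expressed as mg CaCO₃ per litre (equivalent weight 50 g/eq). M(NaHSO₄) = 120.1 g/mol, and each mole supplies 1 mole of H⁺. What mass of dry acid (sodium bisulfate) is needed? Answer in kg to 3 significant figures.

257 kg

Volume: 2280 m³ = 2,280,000 L.
Alkalinity to neutralize: (141 − 94) = 47 mg/L as CaCO₃ × 2,280,000 L = 107,200 g as CaCO₃.
Equivalents of H⁺ required: 107,200 ÷ 50 g/eq = 2143 eq = 2143 mol NaHSO₄.
Mass of NaHSO₄: 2143 × 120.1 = 257,400 g.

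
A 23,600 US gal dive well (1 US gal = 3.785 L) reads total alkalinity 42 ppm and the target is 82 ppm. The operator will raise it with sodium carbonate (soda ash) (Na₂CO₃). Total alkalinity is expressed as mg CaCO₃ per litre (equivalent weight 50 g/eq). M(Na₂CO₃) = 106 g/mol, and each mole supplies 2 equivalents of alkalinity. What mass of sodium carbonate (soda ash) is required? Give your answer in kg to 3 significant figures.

Volume: 23,600 US gal × 3.785 L/gal = 89,326 L.
Alkalinity to add: (82 − 42) = 40 mg/L as CaCO₃ × 89,326 L = 3573 g as CaCO₃.
Equivalents: 3573 g ÷ 50 g/eq = 71.46 eq.
Each mole of Na₂CO₃ supplies 2 eq, so 71.46 / 2 = 35.73 mol.
Mass: 35.73 mol × 106 g/mol = 3787 g.

3.79 kg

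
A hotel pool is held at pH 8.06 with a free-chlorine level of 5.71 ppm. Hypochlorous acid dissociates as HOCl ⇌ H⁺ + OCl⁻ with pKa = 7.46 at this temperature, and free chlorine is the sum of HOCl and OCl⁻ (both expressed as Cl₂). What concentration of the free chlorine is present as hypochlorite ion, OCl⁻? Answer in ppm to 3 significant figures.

[OCl⁻]/[HOCl] = 10^(pH − pKa) = 10^(8.06 − 7.46) = 10^0.60 = 3.981.
Fraction as HOCl = 1 / (1 + 3.981) = 0.2008.
OCl⁻ = (1 − 0.2008) × 5.71 ppm = 4.564 ppm.

4.56 ppm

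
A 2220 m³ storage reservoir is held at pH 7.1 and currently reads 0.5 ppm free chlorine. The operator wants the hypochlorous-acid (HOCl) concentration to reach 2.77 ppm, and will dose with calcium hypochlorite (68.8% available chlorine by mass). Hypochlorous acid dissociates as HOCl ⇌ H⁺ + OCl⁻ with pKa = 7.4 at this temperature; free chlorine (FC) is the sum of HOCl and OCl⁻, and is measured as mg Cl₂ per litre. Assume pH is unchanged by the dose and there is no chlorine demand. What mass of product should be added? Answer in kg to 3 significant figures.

Volume: 2220 m³ = 2,220,000 L.
[OCl⁻]/[HOCl] = 10^(pH − pKa) = 10^(7.1 − 7.4) = 0.5012; fraction as HOCl = 1/(1 + 0.5012) = 0.6661.
Free chlorine required for 2.77 ppm HOCl: 2.77 / 0.6661 = 4.158 ppm.
FC to add: 4.158 − 0.5 = 3.658 mg/L as Cl₂.
Cl₂ equivalent: 3.658 mg/L × 2,220,000 L = 8121 g.
Product at 68.8% available Cl: 8121 / 0.688 = 11,800 g.

11.8 kg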